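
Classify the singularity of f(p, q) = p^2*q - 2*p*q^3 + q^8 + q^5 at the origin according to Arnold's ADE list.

D9

The Hessian of f at 0 has rank 0. Corank 2; j^3 = p^2*q has shape L^2 M (L != M), so D-series; mu = 9 gives D_9.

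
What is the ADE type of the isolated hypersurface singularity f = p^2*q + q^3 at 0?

D4

The Hessian of f at 0 has rank 0. Corank 2; j^3 = q*(p^2 + q^2) splits into three distinct lines over C (the quadratic factor has nonzero discriminant), so D_4.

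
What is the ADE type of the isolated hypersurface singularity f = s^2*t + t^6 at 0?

D_7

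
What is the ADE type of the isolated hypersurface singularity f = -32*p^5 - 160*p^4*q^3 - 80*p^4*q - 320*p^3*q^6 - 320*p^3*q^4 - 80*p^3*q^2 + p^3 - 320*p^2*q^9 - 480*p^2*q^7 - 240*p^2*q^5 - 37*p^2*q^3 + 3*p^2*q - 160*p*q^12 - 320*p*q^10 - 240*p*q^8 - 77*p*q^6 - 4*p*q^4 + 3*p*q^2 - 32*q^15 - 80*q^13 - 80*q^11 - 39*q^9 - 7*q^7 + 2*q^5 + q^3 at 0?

E8

The Hessian of f at 0 has rank 0. Corank 2; j^3 = (p + q)^3 is a perfect cube, so E-series; the 5-jet and mu = 8 give E_8.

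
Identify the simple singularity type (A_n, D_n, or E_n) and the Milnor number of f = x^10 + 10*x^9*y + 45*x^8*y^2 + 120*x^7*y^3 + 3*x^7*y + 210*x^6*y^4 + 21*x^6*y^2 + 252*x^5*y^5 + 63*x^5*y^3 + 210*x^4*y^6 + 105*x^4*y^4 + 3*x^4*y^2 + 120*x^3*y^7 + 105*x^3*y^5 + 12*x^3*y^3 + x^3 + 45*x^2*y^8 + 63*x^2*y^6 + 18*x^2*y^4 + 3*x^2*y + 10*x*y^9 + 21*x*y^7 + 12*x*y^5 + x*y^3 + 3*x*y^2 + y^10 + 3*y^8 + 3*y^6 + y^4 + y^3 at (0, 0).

Type E7, Milnor number mu = 7.

The Hessian of f at 0 is [[0, 0], [0, 0]] with rank 0, so corank 2. A Groebner basis of the Jacobian ideal J(f) in C{x,y} is {x^3 + 3*x^2*y + 6*x^2 + 12*x*y + 6*y^2, -3*x^2 + x*y^2 - 6*x*y - 3*y^2, 3*x^2 + 6*x*y + y^3 + 3*y^2}; counting standard monomials gives mu = 7. Corank 2; j^3 = (x + y)^3 is a perfect cube, so E-series; the 4-jet and mu = 7 give E_7.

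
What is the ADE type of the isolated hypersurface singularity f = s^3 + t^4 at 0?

The Hessian of f at 0 has rank 0. Corank 2; j^3 = s^3 is a perfect cube, so E-series; the 4-jet and mu = 6 give E_6.

E6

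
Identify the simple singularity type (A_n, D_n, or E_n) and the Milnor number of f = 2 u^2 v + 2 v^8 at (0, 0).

Type D9, Milnor number mu = 9.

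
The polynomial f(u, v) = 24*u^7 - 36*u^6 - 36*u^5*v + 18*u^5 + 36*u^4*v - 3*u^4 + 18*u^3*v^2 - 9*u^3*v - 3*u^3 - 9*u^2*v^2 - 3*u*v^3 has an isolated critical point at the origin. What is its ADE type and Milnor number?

Type E_{7}, Milnor number mu = 7.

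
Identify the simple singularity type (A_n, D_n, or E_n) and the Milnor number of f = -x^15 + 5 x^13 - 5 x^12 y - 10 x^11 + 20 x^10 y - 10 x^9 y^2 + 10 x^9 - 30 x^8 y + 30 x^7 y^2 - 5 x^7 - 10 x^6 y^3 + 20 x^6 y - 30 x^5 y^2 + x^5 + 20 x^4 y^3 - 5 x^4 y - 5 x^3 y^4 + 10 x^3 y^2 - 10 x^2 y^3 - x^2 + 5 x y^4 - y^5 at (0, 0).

Type A_4, Milnor number mu = 4.

The Hessian of f at 0 has rank 1. Corank 1: A-series; mu = 4 gives A_4.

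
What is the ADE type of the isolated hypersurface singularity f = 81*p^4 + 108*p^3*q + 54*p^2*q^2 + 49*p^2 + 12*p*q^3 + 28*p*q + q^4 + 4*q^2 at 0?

A_3

The Hessian of f at 0 has rank 1. Corank 1: A-series; mu = 3 gives A_3.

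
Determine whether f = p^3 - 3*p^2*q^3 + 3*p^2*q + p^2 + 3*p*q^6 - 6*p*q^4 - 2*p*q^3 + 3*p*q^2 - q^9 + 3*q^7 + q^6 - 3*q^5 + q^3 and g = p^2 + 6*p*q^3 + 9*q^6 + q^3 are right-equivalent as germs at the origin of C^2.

The Hessian of f at 0 is [[2, 0], [0, 0]] with rank 1, so corank 1. A Groebner basis of the Jacobian ideal J(f) in C{p,q} is {q^2, p}; counting standard monomials gives mu = 2. Corank 1: A-series; mu = 2 gives A_2. The Hessian of g at 0 is [[2, 0], [0, 0]] with rank 1, so corank 1. A Groebner basis of the Jacobian ideal J(g) in C{p,q} is {q^2, p}; counting standard monomials gives mu = 2. Corank 1: A-series; mu = 2 gives A_2. Both have type A_2, hence right-equivalent.

Yes.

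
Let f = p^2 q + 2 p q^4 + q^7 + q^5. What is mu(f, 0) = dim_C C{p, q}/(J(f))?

6

The Hessian of f at 0 has rank 0. Corank 2; j^3 = p^2*q has shape L^2 M (L != M), so D-series; mu = 6 gives D_6.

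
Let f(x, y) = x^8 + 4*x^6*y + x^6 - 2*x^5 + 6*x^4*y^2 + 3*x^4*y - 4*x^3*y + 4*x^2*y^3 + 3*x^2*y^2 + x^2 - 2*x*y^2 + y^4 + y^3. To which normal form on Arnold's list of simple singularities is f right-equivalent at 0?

A_{2}

The Hessian of f at 0 is [[2, 0], [0, 0]] with rank 1, so corank 1. A Groebner basis of the Jacobian ideal J(f) in C{x,y} is {y^2, x}; counting standard monomials gives mu = 2. Corank 1: A-series; mu = 2 gives A_2.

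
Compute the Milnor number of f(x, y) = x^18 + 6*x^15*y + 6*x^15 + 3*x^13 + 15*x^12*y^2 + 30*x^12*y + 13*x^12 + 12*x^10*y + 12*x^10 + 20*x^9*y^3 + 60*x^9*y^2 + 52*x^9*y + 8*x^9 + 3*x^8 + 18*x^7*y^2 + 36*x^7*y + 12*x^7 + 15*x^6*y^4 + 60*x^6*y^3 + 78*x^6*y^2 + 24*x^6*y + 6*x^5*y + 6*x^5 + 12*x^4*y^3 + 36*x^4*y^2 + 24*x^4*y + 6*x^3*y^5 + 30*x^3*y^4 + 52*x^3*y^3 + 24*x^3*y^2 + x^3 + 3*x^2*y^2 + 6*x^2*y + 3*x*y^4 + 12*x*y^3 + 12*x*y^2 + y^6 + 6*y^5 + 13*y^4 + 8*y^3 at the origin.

6

The Hessian of f at 0 is [[0, 0], [0, 0]] with rank 0, so corank 2. A Groebner basis of the Jacobian ideal J(f) in C{x,y} is {x^3 + 6*x^2 + 24*x*y + 24*y^2, x^2*y - 2*x^2 - 8*x*y - 8*y^2, x^2/2 + x*y^2 + 2*x*y + 2*y^2, y^3}; counting standard monomials gives mu = 6. Corank 2; j^3 = (x + 2*y)^3 is a perfect cube, so E-series; the 4-jet and mu = 6 give E_6.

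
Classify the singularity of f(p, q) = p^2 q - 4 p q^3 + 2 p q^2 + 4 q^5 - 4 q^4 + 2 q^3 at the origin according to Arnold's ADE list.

The Hessian of f at 0 is [[0, 0], [0, 0]] with rank 0, so corank 2. A Groebner basis of the Jacobian ideal J(f) in C{p,q} is {q^3, p^2 + 2*q^2, p*q + q^2}; counting standard monomials gives mu = 4. Corank 2; j^3 = q*(p^2 + 2*p*q + 2*q^2) splits into three distinct lines over C (the quadratic factor has nonzero discriminant), so D_4.

D_{4}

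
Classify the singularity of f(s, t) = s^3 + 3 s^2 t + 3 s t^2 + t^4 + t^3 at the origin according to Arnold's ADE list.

E_6

The Hessian of f at 0 has rank 0. Corank 2; j^3 = (s + t)^3 is a perfect cube, so E-series; the 4-jet and mu = 6 give E_6.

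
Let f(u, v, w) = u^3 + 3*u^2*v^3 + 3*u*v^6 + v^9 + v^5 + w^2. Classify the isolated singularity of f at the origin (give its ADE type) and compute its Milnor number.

Type E8, Milnor number mu = 8.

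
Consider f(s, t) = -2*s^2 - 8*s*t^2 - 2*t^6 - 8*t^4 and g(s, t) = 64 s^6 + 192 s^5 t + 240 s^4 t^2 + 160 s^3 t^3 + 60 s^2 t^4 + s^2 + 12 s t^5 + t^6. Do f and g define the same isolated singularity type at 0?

Yes.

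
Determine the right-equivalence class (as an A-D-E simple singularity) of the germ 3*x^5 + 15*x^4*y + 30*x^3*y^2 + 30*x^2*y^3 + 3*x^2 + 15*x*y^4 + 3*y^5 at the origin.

The Hessian of f at 0 is [[6, 0], [0, 0]] with rank 1, so corank 1. A Groebner basis of the Jacobian ideal J(f) in C{x,y} is {y^4, x}; counting standard monomials gives mu = 4. Corank 1: A-series; mu = 4 gives A_4.

A4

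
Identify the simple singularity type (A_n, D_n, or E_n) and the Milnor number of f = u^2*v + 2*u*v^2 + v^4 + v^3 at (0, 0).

The Hessian of f at 0 has rank 0. Corank 2; j^3 = v*(u + v)^2 has shape L^2 M (L != M), so D-series; mu = 5 gives D_5.

Type D_{5}, Milnor number mu = 5.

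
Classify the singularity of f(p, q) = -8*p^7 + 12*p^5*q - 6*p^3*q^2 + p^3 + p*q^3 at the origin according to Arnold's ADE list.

E7

The Hessian of f at 0 has rank 0. Corank 2; j^3 = p^3 is a perfect cube, so E-series; the 4-jet and mu = 7 give E_7.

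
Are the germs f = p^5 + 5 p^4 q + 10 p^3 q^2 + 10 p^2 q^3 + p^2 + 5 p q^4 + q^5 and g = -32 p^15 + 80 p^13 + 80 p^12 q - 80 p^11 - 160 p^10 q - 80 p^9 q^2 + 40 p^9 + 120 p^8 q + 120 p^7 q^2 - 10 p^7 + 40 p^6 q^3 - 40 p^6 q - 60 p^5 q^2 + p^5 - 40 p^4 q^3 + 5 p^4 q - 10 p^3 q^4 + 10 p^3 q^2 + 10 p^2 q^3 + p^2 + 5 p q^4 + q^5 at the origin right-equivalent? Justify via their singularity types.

Yes.

The Hessian of f at 0 has rank 1. Corank 1: A-series; mu = 4 gives A_4. The Hessian of g at 0 has rank 1. Corank 1: A-series; mu = 4 gives A_4. Both have type A_4, hence right-equivalent.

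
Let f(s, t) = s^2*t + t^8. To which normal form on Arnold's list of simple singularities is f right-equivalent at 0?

D9

The Hessian of f at 0 has rank 0. Corank 2; j^3 = s^2*t has shape L^2 M (L != M), so D-series; mu = 9 gives D_9.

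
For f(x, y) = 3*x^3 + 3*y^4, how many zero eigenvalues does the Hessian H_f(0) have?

2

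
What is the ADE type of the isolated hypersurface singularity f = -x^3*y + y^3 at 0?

E_{7}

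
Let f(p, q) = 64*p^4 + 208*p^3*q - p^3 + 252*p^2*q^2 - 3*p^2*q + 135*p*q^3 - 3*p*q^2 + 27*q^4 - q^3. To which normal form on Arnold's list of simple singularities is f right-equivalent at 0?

E_{7}

The Hessian of f at 0 has rank 0. Corank 2; j^3 = -(p + q)^3 is a perfect cube, so E-series; the 4-jet and mu = 7 give E_7.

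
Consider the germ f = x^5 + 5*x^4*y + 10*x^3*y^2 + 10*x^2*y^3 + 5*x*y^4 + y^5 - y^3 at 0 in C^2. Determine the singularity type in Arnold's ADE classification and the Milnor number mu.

Type E_8, Milnor number mu = 8.

The Hessian of f at 0 has rank 0. Corank 2; j^3 = -y^3 is a perfect cube, so E-series; the 5-jet and mu = 8 give E_8.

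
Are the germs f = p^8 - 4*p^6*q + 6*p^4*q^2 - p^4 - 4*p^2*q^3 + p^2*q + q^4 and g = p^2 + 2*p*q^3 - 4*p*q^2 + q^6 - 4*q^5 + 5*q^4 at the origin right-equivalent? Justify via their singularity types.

No.

The Hessian of f at 0 is [[0, 0], [0, 0]] with rank 0, so corank 2. A Groebner basis of the Jacobian ideal J(f) in C{p,q} is {p^3, p^2/4 + q^3, p*q}; counting standard monomials gives mu = 5. Corank 2; j^3 = p^2*q has shape L^2 M (L != M), so D-series; mu = 5 gives D_5. The Hessian of g at 0 is [[2, 0], [0, 0]] with rank 1, so corank 1. A Groebner basis of the Jacobian ideal J(g) in C{p,q} is {p^2, p*q, -p/2 + q^2}; counting standard monomials gives mu = 3. Corank 1: A-series; mu = 3 gives A_3. f is D_5 but g is A_3, hence not right-equivalent.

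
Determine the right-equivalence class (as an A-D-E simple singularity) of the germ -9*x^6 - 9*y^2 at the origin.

A5

The Hessian of f at 0 is [[0, 0], [0, -18]] with rank 1, so corank 1. A Groebner basis of the Jacobian ideal J(f) in C{x,y} is {x^5, y}; counting standard monomials gives mu = 5. Corank 1: A-series; mu = 5 gives A_5.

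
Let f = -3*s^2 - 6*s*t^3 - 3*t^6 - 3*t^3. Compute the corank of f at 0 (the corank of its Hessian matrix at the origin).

Hessian at 0 has rank 1.

1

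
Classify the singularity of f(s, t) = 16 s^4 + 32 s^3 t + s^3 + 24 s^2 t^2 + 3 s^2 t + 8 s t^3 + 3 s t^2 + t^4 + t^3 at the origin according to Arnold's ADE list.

E6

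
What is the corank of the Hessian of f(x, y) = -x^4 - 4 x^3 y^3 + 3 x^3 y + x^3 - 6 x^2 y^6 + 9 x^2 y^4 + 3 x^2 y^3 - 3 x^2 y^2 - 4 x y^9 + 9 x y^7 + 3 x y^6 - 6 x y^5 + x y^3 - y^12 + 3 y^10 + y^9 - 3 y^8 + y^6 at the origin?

2

Hessian at 0 has rank 0.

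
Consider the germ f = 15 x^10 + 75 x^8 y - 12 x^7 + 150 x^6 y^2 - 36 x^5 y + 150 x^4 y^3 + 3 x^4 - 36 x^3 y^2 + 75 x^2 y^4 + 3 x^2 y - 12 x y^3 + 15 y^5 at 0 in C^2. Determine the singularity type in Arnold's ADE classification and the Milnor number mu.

Type D_{6}, Milnor number mu = 6.

The Hessian of f at 0 has rank 0. Corank 2; j^3 = 3*x^2*y has shape L^2 M (L != M), so D-series; mu = 6 gives D_6.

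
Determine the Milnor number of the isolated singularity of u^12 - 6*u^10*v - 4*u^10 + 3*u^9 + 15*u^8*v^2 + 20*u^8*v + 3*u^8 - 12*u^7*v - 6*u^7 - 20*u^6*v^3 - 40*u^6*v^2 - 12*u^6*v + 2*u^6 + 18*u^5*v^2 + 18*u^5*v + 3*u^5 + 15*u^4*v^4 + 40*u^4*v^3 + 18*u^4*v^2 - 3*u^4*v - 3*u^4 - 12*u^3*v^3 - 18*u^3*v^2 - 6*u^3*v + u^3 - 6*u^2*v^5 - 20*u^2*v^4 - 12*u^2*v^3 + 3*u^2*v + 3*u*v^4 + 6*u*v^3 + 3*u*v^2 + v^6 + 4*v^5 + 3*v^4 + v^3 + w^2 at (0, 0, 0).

The Hessian of f at 0 has rank 1. Corank 2; j^3 = (u + v)^3 is a perfect cube, so E-series; the 5-jet and mu = 8 give E_8.

8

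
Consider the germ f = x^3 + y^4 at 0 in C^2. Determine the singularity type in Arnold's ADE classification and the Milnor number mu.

Type E_{6}, Milnor number mu = 6.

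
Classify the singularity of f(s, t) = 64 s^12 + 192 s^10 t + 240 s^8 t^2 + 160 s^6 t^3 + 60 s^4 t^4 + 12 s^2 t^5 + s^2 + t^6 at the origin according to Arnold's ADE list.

The Hessian of f at 0 is [[2, 0], [0, 0]] with rank 1, so corank 1. A Groebner basis of the Jacobian ideal J(f) in C{s,t} is {t^5, s}; counting standard monomials gives mu = 5. Corank 1: A-series; mu = 5 gives A_5.

A5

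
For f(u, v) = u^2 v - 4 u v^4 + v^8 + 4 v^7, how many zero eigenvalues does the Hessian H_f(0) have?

2

The Hessian at 0 is [[0, 0], [0, 0]] of rank 0; hence corank 2.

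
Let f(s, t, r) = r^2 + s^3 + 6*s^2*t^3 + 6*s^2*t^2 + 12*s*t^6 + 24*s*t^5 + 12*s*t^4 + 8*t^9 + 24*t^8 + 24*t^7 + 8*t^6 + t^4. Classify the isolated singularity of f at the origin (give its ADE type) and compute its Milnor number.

The Hessian of f at 0 has rank 1. Corank 2; j^3 = s^3 is a perfect cube, so E-series; the 4-jet and mu = 6 give E_6.

Type E_6, Milnor number mu = 6.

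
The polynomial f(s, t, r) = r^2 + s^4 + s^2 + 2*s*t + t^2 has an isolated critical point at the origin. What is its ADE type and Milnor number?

Type A_{3}, Milnor number mu = 3.

The Hessian of f at 0 has rank 2. Corank 1: A-series; mu = 3 gives A_3.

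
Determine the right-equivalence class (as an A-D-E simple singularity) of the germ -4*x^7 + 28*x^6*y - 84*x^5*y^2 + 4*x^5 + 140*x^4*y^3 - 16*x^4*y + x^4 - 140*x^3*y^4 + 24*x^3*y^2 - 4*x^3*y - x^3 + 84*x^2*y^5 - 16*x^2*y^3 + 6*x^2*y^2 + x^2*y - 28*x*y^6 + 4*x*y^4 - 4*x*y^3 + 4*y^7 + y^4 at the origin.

D_5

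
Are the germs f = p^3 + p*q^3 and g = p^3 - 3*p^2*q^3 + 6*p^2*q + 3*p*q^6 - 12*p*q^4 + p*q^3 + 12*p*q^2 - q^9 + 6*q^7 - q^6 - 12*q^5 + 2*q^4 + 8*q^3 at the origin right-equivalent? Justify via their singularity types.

Yes.

The Hessian of f at 0 has rank 0. Corank 2; j^3 = p^3 is a perfect cube, so E-series; the 4-jet and mu = 7 give E_7. The Hessian of g at 0 has rank 0. Corank 2; j^3 = (p + 2*q)^3 is a perfect cube, so E-series; the 4-jet and mu = 7 give E_7. Both have type E_7, hence right-equivalent.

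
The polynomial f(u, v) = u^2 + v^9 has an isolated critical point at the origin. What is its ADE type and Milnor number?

Type A_8, Milnor number mu = 8.

The Hessian of f at 0 has rank 1. Corank 1: A-series; mu = 8 gives A_8.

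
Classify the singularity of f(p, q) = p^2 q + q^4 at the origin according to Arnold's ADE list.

The Hessian of f at 0 is [[0, 0], [0, 0]] with rank 0, so corank 2. A Groebner basis of the Jacobian ideal J(f) in C{p,q} is {p^3, p^2/4 + q^3, p*q}; counting standard monomials gives mu = 5. Corank 2; j^3 = p^2*q has shape L^2 M (L != M), so D-series; mu = 5 gives D_5.

D_{5}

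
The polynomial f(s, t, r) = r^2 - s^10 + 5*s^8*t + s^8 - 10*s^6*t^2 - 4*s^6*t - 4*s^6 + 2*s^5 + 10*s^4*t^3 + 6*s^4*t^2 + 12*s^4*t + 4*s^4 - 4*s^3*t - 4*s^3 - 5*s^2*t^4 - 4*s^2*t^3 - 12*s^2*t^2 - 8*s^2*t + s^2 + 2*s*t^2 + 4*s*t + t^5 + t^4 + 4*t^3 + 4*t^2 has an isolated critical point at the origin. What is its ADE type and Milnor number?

Type A_{4}, Milnor number mu = 4.

The Hessian of f at 0 has rank 2. Corank 1: A-series; mu = 4 gives A_4.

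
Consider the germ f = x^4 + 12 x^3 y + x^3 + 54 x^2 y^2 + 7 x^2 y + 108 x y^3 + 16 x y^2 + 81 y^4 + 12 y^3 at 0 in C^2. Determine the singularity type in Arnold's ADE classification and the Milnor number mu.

The Hessian of f at 0 has rank 0. Corank 2; j^3 = (x + 2*y)^2*(x + 3*y) has shape L^2 M (L != M), so D-series; mu = 5 gives D_5.

Type D_{5}, Milnor number mu = 5.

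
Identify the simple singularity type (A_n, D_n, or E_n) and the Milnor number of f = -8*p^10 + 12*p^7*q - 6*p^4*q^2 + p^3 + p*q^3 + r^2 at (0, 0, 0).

Type E7, Milnor number mu = 7.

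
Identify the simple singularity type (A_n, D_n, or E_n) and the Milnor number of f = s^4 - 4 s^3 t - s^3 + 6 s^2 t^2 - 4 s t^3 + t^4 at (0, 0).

Type E6, Milnor number mu = 6.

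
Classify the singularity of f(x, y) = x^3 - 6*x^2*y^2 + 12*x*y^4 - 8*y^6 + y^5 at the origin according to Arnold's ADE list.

E_{8}

The Hessian of f at 0 has rank 0. Corank 2; j^3 = x^3 is a perfect cube, so E-series; the 5-jet and mu = 8 give E_8.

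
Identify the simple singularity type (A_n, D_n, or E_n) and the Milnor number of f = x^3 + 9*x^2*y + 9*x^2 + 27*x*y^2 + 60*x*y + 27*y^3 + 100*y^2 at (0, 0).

The Hessian of f at 0 has rank 1. Corank 1: A-series; mu = 2 gives A_2.

Type A_{2}, Milnor number mu = 2.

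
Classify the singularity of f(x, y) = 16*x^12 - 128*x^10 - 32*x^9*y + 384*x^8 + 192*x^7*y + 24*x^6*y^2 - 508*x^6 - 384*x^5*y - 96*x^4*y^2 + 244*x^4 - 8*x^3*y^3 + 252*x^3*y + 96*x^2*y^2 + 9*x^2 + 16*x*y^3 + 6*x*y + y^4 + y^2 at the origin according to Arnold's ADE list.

A_3

The Hessian of f at 0 has rank 1. Corank 1: A-series; mu = 3 gives A_3.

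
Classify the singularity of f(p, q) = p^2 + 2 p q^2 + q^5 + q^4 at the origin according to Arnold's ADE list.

A4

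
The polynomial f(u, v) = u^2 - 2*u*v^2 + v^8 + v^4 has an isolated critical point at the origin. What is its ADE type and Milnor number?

The Hessian of f at 0 has rank 1. Corank 1: A-series; mu = 7 gives A_7.

Type A_{7}, Milnor number mu = 7.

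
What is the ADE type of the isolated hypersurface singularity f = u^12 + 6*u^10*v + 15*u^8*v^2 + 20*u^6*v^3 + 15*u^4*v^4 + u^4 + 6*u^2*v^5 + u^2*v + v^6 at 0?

D_7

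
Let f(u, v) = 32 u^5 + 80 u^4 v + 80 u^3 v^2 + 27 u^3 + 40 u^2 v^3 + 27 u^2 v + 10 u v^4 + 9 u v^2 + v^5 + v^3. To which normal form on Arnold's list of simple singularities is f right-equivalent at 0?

E_{8}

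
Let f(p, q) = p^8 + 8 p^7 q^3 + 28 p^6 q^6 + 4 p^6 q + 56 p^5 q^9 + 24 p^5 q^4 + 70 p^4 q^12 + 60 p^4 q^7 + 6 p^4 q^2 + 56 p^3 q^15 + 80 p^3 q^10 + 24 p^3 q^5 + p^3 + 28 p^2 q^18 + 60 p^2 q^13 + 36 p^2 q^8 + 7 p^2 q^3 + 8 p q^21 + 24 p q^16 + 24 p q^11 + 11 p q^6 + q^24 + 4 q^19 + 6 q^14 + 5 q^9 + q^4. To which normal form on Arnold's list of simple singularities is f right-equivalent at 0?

E_6

The Hessian of f at 0 is [[0, 0], [0, 0]] with rank 0, so corank 2. A Groebner basis of the Jacobian ideal J(f) in C{p,q} is {q^3, p^2}; counting standard monomials gives mu = 6. Corank 2; j^3 = p^3 is a perfect cube, so E-series; the 4-jet and mu = 6 give E_6.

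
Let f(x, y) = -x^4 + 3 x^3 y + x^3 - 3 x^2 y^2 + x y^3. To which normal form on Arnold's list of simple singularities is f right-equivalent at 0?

The Hessian of f at 0 has rank 0. Corank 2; j^3 = x^3 is a perfect cube, so E-series; the 4-jet and mu = 7 give E_7.

E_7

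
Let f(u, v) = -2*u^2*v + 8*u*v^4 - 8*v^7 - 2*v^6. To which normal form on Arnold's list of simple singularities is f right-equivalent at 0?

D_7

The Hessian of f at 0 has rank 0. Corank 2; j^3 = -2*u^2*v has shape L^2 M (L != M), so D-series; mu = 7 gives D_7.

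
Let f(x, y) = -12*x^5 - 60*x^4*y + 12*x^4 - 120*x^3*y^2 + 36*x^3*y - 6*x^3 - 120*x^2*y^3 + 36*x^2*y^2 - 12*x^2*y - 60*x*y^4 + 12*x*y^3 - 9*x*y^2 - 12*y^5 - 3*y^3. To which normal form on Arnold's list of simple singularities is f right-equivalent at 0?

D_{4}

The Hessian of f at 0 has rank 0. Corank 2; j^3 = -3*(x + y)*(2*x^2 + 2*x*y + y^2) splits into three distinct lines over C (the quadratic factor has nonzero discriminant), so D_4.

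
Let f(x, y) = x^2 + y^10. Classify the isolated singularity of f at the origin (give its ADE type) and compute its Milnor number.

Type A_9, Milnor number mu = 9.

The Hessian of f at 0 has rank 1. Corank 1: A-series; mu = 9 gives A_9.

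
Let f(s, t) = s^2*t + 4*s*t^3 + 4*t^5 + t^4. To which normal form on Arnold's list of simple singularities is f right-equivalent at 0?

The Hessian of f at 0 is [[0, 0], [0, 0]] with rank 0, so corank 2. A Groebner basis of the Jacobian ideal J(f) in C{s,t} is {s*t^2, s*t/2 + t^3, s^2 - 2*s*t}; counting standard monomials gives mu = 5. Corank 2; j^3 = s^2*t has shape L^2 M (L != M), so D-series; mu = 5 gives D_5.

D_{5}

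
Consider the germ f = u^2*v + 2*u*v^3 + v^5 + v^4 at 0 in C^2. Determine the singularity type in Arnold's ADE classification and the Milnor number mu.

Type D_5, Milnor number mu = 5.

The Hessian of f at 0 is [[0, 0], [0, 0]] with rank 0, so corank 2. A Groebner basis of the Jacobian ideal J(f) in C{u,v} is {u*v^2, u*v + v^3, u^2 - 4*u*v}; counting standard monomials gives mu = 5. Corank 2; j^3 = u^2*v has shape L^2 M (L != M), so D-series; mu = 5 gives D_5.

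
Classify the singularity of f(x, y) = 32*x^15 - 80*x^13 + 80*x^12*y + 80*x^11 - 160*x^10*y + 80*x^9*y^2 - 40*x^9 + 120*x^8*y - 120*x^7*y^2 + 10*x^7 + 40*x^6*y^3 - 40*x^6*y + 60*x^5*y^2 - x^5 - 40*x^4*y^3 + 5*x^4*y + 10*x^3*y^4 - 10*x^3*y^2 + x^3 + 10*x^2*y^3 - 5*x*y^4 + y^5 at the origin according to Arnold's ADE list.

E_{8}

The Hessian of f at 0 is [[0, 0], [0, 0]] with rank 0, so corank 2. A Groebner basis of the Jacobian ideal J(f) in C{x,y} is {y^5, x*y^3 - y^4/4, x^2}; counting standard monomials gives mu = 8. Corank 2; j^3 = x^3 is a perfect cube, so E-series; the 5-jet and mu = 8 give E_8.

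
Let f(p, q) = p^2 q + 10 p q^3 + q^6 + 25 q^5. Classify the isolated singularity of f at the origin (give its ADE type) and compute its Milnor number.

Type D7, Milnor number mu = 7.

The Hessian of f at 0 has rank 0. Corank 2; j^3 = p^2*q has shape L^2 M (L != M), so D-series; mu = 7 gives D_7.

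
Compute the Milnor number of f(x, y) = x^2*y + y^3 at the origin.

4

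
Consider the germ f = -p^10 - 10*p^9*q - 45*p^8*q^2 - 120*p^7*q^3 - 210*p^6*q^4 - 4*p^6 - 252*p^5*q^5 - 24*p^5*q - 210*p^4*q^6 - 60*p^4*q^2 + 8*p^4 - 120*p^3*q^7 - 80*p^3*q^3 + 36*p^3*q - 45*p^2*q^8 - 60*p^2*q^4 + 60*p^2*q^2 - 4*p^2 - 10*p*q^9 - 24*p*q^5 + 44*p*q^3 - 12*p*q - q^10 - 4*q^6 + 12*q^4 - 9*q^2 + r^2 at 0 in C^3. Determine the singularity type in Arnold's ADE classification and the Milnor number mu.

Type A9, Milnor number mu = 9.

The Hessian of f at 0 is [[-8, -12, 0], [-12, -18, 0], [0, 0, 2]] with rank 2, so corank 1. A Groebner basis of the Jacobian ideal J(f) in C{p,q,r} is {32*p*q^2 - 32*p + q^5 + 44*q^3 - 48*q, -4*p^2 + p*q^3 - 14*p*q + 5*q^4/4 - 12*q^2, p^3 - 9*p*q^2/2 - 3*p - 15*q^3/4 - 9*q/2, p^2*q + 5*p*q^2/2 + 2*p/3 + 19*q^3/12 + q, r}; counting standard monomials gives mu = 9. Corank 1: A-series; mu = 9 gives A_9.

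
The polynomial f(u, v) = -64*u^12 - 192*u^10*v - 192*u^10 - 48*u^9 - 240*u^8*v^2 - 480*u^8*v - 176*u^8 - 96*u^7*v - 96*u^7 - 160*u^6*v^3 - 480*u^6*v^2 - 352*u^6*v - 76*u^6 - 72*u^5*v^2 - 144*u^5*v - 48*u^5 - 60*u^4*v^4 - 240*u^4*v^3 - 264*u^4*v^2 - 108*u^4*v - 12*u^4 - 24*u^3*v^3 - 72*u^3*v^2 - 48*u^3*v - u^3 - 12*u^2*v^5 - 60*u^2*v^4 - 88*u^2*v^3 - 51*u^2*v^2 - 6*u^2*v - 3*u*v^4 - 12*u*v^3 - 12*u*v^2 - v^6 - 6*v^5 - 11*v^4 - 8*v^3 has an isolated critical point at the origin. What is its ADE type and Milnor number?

Type E_{6}, Milnor number mu = 6.

The Hessian of f at 0 has rank 0. Corank 2; j^3 = -(u + 2*v)^3 is a perfect cube, so E-series; the 4-jet and mu = 6 give E_6.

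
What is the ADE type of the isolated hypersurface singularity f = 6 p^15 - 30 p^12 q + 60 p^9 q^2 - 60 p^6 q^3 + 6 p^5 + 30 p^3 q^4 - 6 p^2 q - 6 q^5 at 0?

D_{6}

The Hessian of f at 0 has rank 0. Corank 2; j^3 = -6*p^2*q has shape L^2 M (L != M), so D-series; mu = 6 gives D_6.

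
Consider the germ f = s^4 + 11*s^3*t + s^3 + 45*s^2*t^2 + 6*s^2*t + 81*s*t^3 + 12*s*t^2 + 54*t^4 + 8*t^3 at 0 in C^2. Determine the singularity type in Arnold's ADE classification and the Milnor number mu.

The Hessian of f at 0 is [[0, 0], [0, 0]] with rank 0, so corank 2. A Groebner basis of the Jacobian ideal J(f) in C{s,t} is {3*s^2 + 12*s*t + t^4 + t^3 + 12*t^2, s^3 + 30*s^2 + 120*s*t + 18*t^3 + 120*t^2, s^2*t - 9*s^2 - 36*s*t - 7*t^3 - 36*t^2, 2*s^2 + s*t^2 + 8*s*t + 8*t^3/3 + 8*t^2}; counting standard monomials gives mu = 7. Corank 2; j^3 = (s + 2*t)^3 is a perfect cube, so E-series; the 4-jet and mu = 7 give E_7.

Type E_7, Milnor number mu = 7.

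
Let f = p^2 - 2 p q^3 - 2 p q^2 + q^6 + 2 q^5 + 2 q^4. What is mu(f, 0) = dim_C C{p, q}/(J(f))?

3

The Hessian of f at 0 is [[2, 0], [0, 0]] with rank 1, so corank 1. A Groebner basis of the Jacobian ideal J(f) in C{p,q} is {p^2, p*q, -p + q^2}; counting standard monomials gives mu = 3. Corank 1: A-series; mu = 3 gives A_3.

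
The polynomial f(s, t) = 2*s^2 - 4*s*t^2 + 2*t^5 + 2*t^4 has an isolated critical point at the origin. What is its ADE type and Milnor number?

Type A4, Milnor number mu = 4.

The Hessian of f at 0 is [[4, 0], [0, 0]] with rank 1, so corank 1. A Groebner basis of the Jacobian ideal J(f) in C{s,t} is {s^2, -s + t^2}; counting standard monomials gives mu = 4. Corank 1: A-series; mu = 4 gives A_4.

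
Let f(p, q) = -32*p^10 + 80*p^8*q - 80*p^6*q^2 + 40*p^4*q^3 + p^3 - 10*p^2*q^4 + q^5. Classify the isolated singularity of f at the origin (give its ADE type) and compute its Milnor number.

Type E_{8}, Milnor number mu = 8.

The Hessian of f at 0 is [[0, 0], [0, 0]] with rank 0, so corank 2. A Groebner basis of the Jacobian ideal J(f) in C{p,q} is {q^4, p^2}; counting standard monomials gives mu = 8. Corank 2; j^3 = p^3 is a perfect cube, so E-series; the 5-jet and mu = 8 give E_8.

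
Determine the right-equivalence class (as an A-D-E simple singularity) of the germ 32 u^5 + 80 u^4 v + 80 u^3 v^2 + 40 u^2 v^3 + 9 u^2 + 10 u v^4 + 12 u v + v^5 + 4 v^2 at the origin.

A4

The Hessian of f at 0 is [[18, 12], [12, 8]] with rank 1, so corank 1. A Groebner basis of the Jacobian ideal J(f) in C{u,v} is {v^4, u + 2*v/3}; counting standard monomials gives mu = 4. Corank 1: A-series; mu = 4 gives A_4.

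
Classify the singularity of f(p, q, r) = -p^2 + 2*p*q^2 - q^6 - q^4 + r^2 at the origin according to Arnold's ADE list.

The Hessian of f at 0 has rank 2. Corank 1: A-series; mu = 5 gives A_5.

A_5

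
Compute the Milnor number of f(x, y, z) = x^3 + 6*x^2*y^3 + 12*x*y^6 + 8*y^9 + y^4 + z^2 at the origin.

6

The Hessian of f at 0 has rank 1. Corank 2; j^3 = x^3 is a perfect cube, so E-series; the 4-jet and mu = 6 give E_6.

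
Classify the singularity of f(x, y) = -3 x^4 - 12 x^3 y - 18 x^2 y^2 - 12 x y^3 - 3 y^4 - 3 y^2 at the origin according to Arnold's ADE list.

The Hessian of f at 0 is [[0, 0], [0, -6]] with rank 1, so corank 1. A Groebner basis of the Jacobian ideal J(f) in C{x,y} is {x^3, y}; counting standard monomials gives mu = 3. Corank 1: A-series; mu = 3 gives A_3.

A3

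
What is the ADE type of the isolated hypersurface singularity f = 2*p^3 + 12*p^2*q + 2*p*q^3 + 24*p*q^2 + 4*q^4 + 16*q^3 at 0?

E_7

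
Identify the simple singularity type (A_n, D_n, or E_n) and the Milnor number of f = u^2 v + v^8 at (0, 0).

Type D_{9}, Milnor number mu = 9.

The Hessian of f at 0 is [[0, 0], [0, 0]] with rank 0, so corank 2. A Groebner basis of the Jacobian ideal J(f) in C{u,v} is {u^2/8 + v^7, u^3, u*v}; counting standard monomials gives mu = 9. Corank 2; j^3 = u^2*v has shape L^2 M (L != M), so D-series; mu = 9 gives D_9.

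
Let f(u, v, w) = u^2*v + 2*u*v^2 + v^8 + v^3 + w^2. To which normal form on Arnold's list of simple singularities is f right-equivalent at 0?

D_{9}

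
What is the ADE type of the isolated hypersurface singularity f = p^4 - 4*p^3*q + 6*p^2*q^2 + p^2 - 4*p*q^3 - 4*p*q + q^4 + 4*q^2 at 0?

A_3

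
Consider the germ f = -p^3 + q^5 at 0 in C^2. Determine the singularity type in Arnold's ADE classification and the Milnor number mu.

The Hessian of f at 0 is [[0, 0], [0, 0]] with rank 0, so corank 2. A Groebner basis of the Jacobian ideal J(f) in C{p,q} is {q^4, p^2}; counting standard monomials gives mu = 8. Corank 2; j^3 = -p^3 is a perfect cube, so E-series; the 5-jet and mu = 8 give E_8.

Type E_{8}, Milnor number mu = 8.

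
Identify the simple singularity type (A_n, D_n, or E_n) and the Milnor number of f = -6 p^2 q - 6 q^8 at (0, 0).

Type D9, Milnor number mu = 9.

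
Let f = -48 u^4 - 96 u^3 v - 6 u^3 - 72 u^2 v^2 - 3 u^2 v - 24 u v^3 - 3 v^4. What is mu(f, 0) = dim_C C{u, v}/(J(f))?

5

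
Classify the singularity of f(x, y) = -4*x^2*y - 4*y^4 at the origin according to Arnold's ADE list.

The Hessian of f at 0 has rank 0. Corank 2; j^3 = -4*x^2*y has shape L^2 M (L != M), so D-series; mu = 5 gives D_5.

D_5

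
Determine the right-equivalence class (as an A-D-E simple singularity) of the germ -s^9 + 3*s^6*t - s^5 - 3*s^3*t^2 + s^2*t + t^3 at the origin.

The Hessian of f at 0 is [[0, 0], [0, 0]] with rank 0, so corank 2. A Groebner basis of the Jacobian ideal J(f) in C{s,t} is {t^3, s^2 + 3*t^2, s*t}; counting standard monomials gives mu = 4. Corank 2; j^3 = t*(s^2 + t^2) splits into three distinct lines over C (the quadratic factor has nonzero discriminant), so D_4.

D_{4}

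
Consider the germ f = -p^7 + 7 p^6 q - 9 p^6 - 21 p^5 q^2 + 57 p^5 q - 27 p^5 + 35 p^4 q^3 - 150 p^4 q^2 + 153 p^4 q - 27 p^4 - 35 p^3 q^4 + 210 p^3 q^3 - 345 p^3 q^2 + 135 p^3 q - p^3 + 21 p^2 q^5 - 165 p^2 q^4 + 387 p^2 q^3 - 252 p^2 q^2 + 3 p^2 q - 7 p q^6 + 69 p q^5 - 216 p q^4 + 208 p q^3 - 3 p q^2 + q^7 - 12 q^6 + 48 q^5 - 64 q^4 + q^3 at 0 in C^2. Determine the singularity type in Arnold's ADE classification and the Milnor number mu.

Type E_7, Milnor number mu = 7.

The Hessian of f at 0 is [[0, 0], [0, 0]] with rank 0, so corank 2. A Groebner basis of the Jacobian ideal J(f) in C{p,q} is {p^2/3 - 2*p*q/3 + q^4 - q^3/9 + q^2/3, p^3 + 7*p^2/3 - 14*p*q/3 - 16*q^3/9 + 7*q^2/3, p^2*q + 13*p^2/9 - 26*p*q/9 - 40*q^3/27 + 13*q^2/9, 2*p^2/3 + p*q^2 - 4*p*q/3 - 11*q^3/9 + 2*q^2/3}; counting standard monomials gives mu = 7. Corank 2; j^3 = -(p - q)^3 is a perfect cube, so E-series; the 4-jet and mu = 7 give E_7.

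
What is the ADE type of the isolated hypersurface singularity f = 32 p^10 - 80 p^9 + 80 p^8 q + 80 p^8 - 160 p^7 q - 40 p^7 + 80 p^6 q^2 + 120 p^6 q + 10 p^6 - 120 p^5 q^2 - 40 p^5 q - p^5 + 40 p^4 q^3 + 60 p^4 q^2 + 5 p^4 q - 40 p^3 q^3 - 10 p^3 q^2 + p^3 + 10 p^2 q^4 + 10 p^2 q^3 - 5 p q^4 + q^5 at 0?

The Hessian of f at 0 has rank 0. Corank 2; j^3 = p^3 is a perfect cube, so E-series; the 5-jet and mu = 8 give E_8.

E8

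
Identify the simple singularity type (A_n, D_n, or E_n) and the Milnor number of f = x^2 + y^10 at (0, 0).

Type A9, Milnor number mu = 9.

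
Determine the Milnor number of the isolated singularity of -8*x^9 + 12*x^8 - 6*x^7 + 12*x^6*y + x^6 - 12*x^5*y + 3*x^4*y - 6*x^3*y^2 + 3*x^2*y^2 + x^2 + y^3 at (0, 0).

The Hessian of f at 0 is [[2, 0], [0, 0]] with rank 1, so corank 1. A Groebner basis of the Jacobian ideal J(f) in C{x,y} is {y^2, x}; counting standard monomials gives mu = 2. Corank 1: A-series; mu = 2 gives A_2.

2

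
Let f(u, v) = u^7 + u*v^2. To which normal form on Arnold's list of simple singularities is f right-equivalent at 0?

The Hessian of f at 0 is [[0, 0], [0, 0]] with rank 0, so corank 2. A Groebner basis of the Jacobian ideal J(f) in C{u,v} is {u^6 + v^2/7, v^3, u*v}; counting standard monomials gives mu = 8. Corank 2; j^3 = u*v^2 has shape L^2 M (L != M), so D-series; mu = 8 gives D_8.

D_{8}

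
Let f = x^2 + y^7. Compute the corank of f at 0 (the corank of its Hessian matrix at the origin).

1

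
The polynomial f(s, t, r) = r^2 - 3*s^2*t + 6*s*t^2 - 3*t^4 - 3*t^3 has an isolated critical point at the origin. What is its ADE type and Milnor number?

Type D_{5}, Milnor number mu = 5.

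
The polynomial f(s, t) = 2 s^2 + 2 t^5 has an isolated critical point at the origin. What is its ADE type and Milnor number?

The Hessian of f at 0 is [[4, 0], [0, 0]] with rank 1, so corank 1. A Groebner basis of the Jacobian ideal J(f) in C{s,t} is {t^4, s}; counting standard monomials gives mu = 4. Corank 1: A-series; mu = 4 gives A_4.

Type A4, Milnor number mu = 4.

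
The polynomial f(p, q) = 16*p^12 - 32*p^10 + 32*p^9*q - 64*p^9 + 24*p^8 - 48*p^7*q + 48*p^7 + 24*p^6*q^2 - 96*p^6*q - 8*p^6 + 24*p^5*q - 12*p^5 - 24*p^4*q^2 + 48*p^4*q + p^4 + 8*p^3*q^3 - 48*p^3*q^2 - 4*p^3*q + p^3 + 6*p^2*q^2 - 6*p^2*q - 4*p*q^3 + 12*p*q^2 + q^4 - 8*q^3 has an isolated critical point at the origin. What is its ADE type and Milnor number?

Type E6, Milnor number mu = 6.

The Hessian of f at 0 has rank 0. Corank 2; j^3 = (p - 2*q)^3 is a perfect cube, so E-series; the 4-jet and mu = 6 give E_6.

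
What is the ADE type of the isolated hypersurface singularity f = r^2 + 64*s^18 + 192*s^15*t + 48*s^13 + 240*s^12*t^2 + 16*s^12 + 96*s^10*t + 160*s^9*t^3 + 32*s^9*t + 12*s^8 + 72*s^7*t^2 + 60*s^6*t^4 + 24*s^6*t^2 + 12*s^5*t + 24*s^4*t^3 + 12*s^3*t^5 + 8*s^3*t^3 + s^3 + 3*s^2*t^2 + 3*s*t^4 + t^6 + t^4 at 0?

E_6

The Hessian of f at 0 has rank 1. Corank 2; j^3 = s^3 is a perfect cube, so E-series; the 4-jet and mu = 6 give E_6.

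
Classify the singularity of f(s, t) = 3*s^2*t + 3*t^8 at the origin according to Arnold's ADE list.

D_9

The Hessian of f at 0 has rank 0. Corank 2; j^3 = 3*s^2*t has shape L^2 M (L != M), so D-series; mu = 9 gives D_9.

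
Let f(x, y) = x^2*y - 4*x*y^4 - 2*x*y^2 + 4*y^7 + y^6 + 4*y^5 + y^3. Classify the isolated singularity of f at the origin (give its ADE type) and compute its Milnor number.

Type D7, Milnor number mu = 7.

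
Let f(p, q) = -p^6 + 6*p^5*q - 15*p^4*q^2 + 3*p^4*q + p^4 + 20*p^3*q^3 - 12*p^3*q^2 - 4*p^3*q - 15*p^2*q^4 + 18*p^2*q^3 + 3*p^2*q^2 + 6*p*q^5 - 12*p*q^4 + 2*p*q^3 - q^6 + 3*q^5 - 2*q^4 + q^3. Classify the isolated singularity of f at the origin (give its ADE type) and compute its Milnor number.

Type E6, Milnor number mu = 6.

The Hessian of f at 0 has rank 0. Corank 2; j^3 = q^3 is a perfect cube, so E-series; the 4-jet and mu = 6 give E_6.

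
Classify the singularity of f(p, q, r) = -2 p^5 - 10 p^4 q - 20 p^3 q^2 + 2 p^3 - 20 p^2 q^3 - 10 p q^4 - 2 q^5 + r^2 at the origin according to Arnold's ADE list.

E_{8}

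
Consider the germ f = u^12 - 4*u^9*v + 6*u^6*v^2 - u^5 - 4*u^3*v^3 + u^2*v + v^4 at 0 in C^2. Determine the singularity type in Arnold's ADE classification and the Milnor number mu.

Type D_{5}, Milnor number mu = 5.

The Hessian of f at 0 has rank 0. Corank 2; j^3 = u^2*v has shape L^2 M (L != M), so D-series; mu = 5 gives D_5.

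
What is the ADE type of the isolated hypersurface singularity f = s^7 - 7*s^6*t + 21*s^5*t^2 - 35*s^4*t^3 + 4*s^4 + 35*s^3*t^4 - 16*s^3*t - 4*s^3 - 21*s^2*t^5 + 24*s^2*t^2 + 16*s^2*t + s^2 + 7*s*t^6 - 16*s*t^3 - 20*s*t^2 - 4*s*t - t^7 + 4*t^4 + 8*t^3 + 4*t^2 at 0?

The Hessian of f at 0 is [[2, -4], [-4, 8]] with rank 1, so corank 1. A Groebner basis of the Jacobian ideal J(f) in C{s,t} is {-7*s*t/6 + 5*s/24 + t^4 + 2*t^3/3 + 23*t^2/12 - 5*t/12, s*t^2 - 2*s*t/3 + s/12 - 4*t^3/3 + 7*t^2/6 - t/6, s^2 - 2*s*t - s/2 + t^2 + t}; counting standard monomials gives mu = 6. Corank 1: A-series; mu = 6 gives A_6.

A_6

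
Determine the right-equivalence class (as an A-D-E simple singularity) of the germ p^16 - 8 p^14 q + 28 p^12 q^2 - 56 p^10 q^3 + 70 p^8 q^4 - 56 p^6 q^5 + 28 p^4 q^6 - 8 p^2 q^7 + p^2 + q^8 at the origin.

A_7

The Hessian of f at 0 has rank 1. Corank 1: A-series; mu = 7 gives A_7.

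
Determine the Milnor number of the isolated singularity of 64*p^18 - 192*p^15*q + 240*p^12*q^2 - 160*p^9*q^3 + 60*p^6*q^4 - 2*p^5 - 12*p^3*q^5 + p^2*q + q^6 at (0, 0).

7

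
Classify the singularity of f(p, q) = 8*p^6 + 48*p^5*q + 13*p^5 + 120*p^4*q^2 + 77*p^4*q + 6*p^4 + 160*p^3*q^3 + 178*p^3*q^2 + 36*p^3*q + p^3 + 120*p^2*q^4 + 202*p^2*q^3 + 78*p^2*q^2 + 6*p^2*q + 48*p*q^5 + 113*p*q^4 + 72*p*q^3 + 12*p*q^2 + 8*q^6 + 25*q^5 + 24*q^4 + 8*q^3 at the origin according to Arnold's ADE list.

E_{8}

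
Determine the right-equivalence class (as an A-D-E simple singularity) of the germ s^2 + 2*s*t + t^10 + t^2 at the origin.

A_{9}

The Hessian of f at 0 is [[2, 2], [2, 2]] with rank 1, so corank 1. A Groebner basis of the Jacobian ideal J(f) in C{s,t} is {t^9, s + t}; counting standard monomials gives mu = 9. Corank 1: A-series; mu = 9 gives A_9.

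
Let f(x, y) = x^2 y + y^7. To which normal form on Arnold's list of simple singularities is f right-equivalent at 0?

D_{8}

The Hessian of f at 0 has rank 0. Corank 2; j^3 = x^2*y has shape L^2 M (L != M), so D-series; mu = 8 gives D_8.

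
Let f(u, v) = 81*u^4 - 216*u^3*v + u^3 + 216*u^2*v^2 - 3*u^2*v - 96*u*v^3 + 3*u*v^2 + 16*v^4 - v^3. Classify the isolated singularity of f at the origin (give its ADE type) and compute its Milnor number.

Type E_{6}, Milnor number mu = 6.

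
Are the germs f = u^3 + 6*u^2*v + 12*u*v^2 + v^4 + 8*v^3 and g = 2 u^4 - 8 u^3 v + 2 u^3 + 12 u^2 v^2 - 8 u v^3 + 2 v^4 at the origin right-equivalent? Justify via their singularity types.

Yes.

The Hessian of f at 0 has rank 0. Corank 2; j^3 = (u + 2*v)^3 is a perfect cube, so E-series; the 4-jet and mu = 6 give E_6. The Hessian of g at 0 has rank 0. Corank 2; j^3 = 2*u^3 is a perfect cube, so E-series; the 4-jet and mu = 6 give E_6. Both have type E_6, hence right-equivalent.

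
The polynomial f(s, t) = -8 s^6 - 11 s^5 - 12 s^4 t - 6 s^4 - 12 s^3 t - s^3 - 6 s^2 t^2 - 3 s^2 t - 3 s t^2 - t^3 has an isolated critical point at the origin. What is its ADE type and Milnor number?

Type E8, Milnor number mu = 8.

The Hessian of f at 0 has rank 0. Corank 2; j^3 = -(s + t)^3 is a perfect cube, so E-series; the 5-jet and mu = 8 give E_8.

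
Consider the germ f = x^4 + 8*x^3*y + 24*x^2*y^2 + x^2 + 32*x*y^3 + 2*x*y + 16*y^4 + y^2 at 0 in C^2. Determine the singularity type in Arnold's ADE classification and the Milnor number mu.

The Hessian of f at 0 has rank 1. Corank 1: A-series; mu = 3 gives A_3.

Type A_3, Milnor number mu = 3.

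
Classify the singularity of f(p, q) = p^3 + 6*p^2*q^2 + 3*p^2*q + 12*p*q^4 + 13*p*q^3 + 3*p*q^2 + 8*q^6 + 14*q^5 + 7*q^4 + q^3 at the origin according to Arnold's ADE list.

E_7

The Hessian of f at 0 is [[0, 0], [0, 0]] with rank 0, so corank 2. A Groebner basis of the Jacobian ideal J(f) in C{p,q} is {-p^2/4 - p*q/2 + q^4 - q^3/12 - q^2/4, p^3 + 5*p^2/4 + 5*p*q/2 + 17*q^3/12 + 5*q^2/4, p^2*q - 11*p^2/12 - 11*p*q/6 - 47*q^3/36 - 11*q^2/12, p^2/2 + p*q^2 + p*q + 7*q^3/6 + q^2/2}; counting standard monomials gives mu = 7. Corank 2; j^3 = (p + q)^3 is a perfect cube, so E-series; the 4-jet and mu = 7 give E_7.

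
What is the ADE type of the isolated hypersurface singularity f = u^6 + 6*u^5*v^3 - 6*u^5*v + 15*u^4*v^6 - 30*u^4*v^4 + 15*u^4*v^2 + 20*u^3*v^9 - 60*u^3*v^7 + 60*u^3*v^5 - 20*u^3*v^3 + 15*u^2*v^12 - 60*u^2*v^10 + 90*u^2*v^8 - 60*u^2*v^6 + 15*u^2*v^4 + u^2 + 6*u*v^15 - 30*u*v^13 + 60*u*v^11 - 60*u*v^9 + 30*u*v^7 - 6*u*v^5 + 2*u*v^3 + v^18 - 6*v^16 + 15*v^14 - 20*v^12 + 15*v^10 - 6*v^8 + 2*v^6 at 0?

The Hessian of f at 0 has rank 1. Corank 1: A-series; mu = 5 gives A_5.

A_5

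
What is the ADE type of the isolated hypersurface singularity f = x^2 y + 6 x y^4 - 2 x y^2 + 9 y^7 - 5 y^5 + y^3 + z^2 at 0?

D_{6}

The Hessian of f at 0 has rank 1. Corank 2; j^3 = y*(x - y)^2 has shape L^2 M (L != M), so D-series; mu = 6 gives D_6.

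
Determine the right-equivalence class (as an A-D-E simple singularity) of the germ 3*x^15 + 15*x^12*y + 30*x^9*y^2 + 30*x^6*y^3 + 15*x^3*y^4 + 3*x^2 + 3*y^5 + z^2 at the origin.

The Hessian of f at 0 has rank 2. Corank 1: A-series; mu = 4 gives A_4.

A4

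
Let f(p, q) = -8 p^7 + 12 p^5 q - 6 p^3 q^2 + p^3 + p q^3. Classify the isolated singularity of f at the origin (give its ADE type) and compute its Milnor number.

Type E_7, Milnor number mu = 7.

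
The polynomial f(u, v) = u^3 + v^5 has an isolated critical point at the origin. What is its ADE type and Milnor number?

The Hessian of f at 0 has rank 0. Corank 2; j^3 = u^3 is a perfect cube, so E-series; the 5-jet and mu = 8 give E_8.

Type E_{8}, Milnor number mu = 8.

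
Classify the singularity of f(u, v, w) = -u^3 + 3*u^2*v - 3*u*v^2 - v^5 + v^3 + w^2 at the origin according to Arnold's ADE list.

E_8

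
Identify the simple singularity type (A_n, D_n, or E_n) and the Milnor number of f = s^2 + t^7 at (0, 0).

Type A6, Milnor number mu = 6.

The Hessian of f at 0 has rank 1. Corank 1: A-series; mu = 6 gives A_6.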